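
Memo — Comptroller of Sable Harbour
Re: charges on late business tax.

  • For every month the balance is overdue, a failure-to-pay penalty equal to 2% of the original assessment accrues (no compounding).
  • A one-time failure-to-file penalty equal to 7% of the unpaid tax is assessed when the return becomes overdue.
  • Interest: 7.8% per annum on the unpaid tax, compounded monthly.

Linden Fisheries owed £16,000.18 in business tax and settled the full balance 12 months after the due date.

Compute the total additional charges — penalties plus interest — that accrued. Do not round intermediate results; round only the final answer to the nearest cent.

£6,253.67

Failure-to-file penalty: 7% × £16,000.18 = £1,120.01…
Failure-to-pay penalty: 12 × 2% × £16,000.18 = £3,840.04…
Interest (7.8%/yr ÷ 12 = 0.65%/month): £16,000.18 × ((1 + 0.0065)^12 − 1) = £1,293.6115…
Penalties + interest = £4,960.0558 + £1,293.6115… = £6,253.67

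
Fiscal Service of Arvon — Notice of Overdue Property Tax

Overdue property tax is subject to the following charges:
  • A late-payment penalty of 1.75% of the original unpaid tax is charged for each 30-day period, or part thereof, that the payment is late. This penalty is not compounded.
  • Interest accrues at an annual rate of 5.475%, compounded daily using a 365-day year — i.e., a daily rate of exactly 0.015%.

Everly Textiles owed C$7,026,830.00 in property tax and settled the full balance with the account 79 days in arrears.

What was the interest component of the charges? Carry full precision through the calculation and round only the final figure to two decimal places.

Interest: C$7,026,830.00 × ((1 + 0.00015)^79 − 1) = C$7,026,830.00 × 0.01191959… = C$83,756.9337…

C$83,756.93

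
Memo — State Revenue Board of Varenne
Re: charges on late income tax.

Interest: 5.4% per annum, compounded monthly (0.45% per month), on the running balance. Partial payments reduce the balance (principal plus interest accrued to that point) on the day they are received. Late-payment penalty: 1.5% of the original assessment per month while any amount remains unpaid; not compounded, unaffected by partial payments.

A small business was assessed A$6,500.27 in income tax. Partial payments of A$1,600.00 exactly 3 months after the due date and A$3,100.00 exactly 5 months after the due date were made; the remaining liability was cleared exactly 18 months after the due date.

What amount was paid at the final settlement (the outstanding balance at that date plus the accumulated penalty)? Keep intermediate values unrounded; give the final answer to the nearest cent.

A$3,804.70

Balance at month 3: A$6,500.2700 × (1 + 0.0045)^3 = A$6,588.4191…
After A$1,600.00 payment: A$6,588.4191… − A$1,600.00 = A$4,988.4191…
Balance at month 5: A$4,988.4191… × (1 + 0.0045)^2 = A$5,033.4159…
After A$3,100.00 payment: A$5,033.4159… − A$3,100.00 = A$1,933.4159…
Balance at month 18: A$1,933.4159… × (1 + 0.0045)^13 = A$2,049.6255…
Penalty: 18 × 1.5% × A$6,500.27 = A$1,755.07…
Final settlement = outstanding balance + penalty = A$2,049.6255… + A$1,755.07… = A$3,804.70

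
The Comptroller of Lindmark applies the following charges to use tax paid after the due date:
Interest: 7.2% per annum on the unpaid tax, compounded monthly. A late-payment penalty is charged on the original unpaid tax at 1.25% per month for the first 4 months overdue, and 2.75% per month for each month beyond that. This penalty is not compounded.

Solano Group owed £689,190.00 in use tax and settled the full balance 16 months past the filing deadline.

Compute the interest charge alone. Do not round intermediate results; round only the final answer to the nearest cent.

Interest (7.2%/yr ÷ 12 = 0.6%/month): £689,190.00 × ((1 + 0.006)^16 − 1) = £69,224.5545…

£69,224.55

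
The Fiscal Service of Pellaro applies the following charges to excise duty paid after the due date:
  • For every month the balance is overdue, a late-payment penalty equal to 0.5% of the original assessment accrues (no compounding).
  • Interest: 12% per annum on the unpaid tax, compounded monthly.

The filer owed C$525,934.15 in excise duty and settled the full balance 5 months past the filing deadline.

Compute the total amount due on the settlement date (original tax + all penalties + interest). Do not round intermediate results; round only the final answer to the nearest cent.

C$565,910.43

Late-payment penalty: 5 × 0.5% × C$525,934.15 = C$13,148.35…
Interest (12%/yr ÷ 12 = 1%/month): C$525,934.15 × ((1 + 0.01)^5 − 1) = C$26,827.9273…
Total = C$525,934.15 + C$13,148.3538… + C$26,827.9273… = C$565,910.43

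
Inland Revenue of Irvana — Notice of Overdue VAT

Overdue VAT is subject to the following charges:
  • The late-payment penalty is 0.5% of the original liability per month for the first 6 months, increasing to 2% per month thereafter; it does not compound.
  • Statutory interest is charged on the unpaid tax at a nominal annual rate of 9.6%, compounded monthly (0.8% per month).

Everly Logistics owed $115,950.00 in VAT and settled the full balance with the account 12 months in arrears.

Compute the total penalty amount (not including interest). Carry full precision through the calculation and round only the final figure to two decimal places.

$17,392.50

Penalty, months 1–6: 6 × 0.5% × $115,950.00 = $3,478.50
Penalty, months 7–12: 6 × 2% × $115,950.00 = $13,914.00
Total penalty = $3,478.50 + $13,914.00 = $17,392.50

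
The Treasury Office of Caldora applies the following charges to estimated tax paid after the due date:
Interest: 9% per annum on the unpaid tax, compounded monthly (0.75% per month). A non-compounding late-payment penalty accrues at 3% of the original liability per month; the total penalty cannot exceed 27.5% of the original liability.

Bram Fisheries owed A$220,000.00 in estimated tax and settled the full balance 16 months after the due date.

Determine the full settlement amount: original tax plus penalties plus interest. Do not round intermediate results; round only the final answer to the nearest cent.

Penalty (uncapped): 16 × 3% × A$220,000.00 = A$105,600.00; cap = 27.5% × A$220,000.00 = A$60,500.00 → penalty = A$60,500.00
Interest: A$220,000.00 × ((1 + 0.0075)^16 − 1) = A$220,000.00 × 0.1269921… = A$27,938.2650…
Total = A$220,000.00 + A$60,500.0000 + A$27,938.2650… = A$308,438.27

A$308,438.27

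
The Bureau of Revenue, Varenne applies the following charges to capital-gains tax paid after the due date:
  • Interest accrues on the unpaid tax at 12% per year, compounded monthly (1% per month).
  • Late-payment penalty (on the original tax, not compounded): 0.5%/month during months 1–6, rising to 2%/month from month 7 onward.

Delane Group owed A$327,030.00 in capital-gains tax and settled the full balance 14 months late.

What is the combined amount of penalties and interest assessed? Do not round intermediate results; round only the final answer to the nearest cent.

A$111,018.25

Penalty, months 1–6: 6 × 0.5% × A$327,030.00 = A$9,810.90
Penalty, months 7–14: 8 × 2% × A$327,030.00 = A$52,324.80
Interest: A$327,030.00 × ((1 + 0.01)^14 − 1) = A$327,030.00 × 0.1494742… = A$48,882.5520…
Penalties + interest = A$62,135.7000 + A$48,882.5520… = A$111,018.25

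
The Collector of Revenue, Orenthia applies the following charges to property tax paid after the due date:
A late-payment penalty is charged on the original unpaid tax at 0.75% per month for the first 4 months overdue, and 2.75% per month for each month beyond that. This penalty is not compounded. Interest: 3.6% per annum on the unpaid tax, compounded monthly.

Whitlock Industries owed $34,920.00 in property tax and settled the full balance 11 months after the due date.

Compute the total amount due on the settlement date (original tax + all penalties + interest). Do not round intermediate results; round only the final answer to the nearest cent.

$43,859.50

Penalty, months 1–4: 4 × 0.75% × $34,920.00 = $1,047.60
Penalty, months 5–11: 7 × 2.75% × $34,920.00 = $6,722.10
Interest (3.6%/yr ÷ 12 = 0.3%/month): $34,920.00 × ((1 + 0.003)^11 − 1) = $1,169.8019…
Total = $34,920.00 + $7,769.7000 + $1,169.8019… = $43,859.50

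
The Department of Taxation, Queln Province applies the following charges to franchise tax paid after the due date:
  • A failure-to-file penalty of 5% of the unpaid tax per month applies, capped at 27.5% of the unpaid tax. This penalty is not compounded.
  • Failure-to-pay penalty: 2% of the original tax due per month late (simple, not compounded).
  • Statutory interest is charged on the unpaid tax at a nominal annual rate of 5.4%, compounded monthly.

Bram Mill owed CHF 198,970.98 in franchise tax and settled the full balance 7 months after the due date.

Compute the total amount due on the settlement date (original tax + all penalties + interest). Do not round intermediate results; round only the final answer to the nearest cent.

CHF 287,896.77

Failure-to-file: 7 × 5% × CHF 198,970.98 = CHF 69,639.84…, capped at 27.5% × CHF 198,970.98 = CHF 54,717.02…
Failure-to-pay penalty: 7 × 2% × CHF 198,970.98 = CHF 27,855.94…
Interest (5.4%/yr ÷ 12 = 0.45%/month): CHF 198,970.98 × ((1 + 0.0045)^7 − 1) = CHF 6,352.8357…
Total = CHF 198,970.98 + CHF 82,572.9567 + CHF 6,352.8357… = CHF 287,896.77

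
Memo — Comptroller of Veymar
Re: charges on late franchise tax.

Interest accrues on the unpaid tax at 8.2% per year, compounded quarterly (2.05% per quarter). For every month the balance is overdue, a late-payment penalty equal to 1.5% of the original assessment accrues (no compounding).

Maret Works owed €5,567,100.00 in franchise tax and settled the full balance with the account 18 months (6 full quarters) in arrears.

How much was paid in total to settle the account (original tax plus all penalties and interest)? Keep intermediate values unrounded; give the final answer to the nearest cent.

€7,791,038.00

Late-payment penalty: 18 × 1.5% × €5,567,100.00 = €1,503,117.00
Interest: €5,567,100.00 × ((1 + 0.0205)^6 − 1) = €5,567,100.00 × 0.1294787… = €720,821.0013…
Total = €5,567,100.00 + €1,503,117.0000 + €720,821.0013… = €7,791,038.00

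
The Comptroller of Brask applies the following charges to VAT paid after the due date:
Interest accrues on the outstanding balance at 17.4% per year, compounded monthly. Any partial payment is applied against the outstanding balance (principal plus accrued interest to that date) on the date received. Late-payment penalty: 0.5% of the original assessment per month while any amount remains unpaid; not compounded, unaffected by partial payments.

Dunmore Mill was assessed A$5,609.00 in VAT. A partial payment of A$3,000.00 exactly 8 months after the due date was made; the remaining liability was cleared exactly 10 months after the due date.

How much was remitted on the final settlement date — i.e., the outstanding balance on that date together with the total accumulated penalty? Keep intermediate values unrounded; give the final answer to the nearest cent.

A$3,670.30

Monthly rate = 17.4% ÷ 12 = 1.45%
Balance at month 8: A$5,609.0000 × (1 + 0.0145)^8 = A$6,293.6393…
After A$3,000.00 payment: A$6,293.6393… − A$3,000.00 = A$3,293.6393…
Balance at month 10: A$3,293.6393… × (1 + 0.0145)^2 = A$3,389.8474…
Penalty: 10 × 0.5% × A$5,609.00 = A$280.45
Final settlement = outstanding balance + penalty = A$3,389.8474… + A$280.45 = A$3,670.30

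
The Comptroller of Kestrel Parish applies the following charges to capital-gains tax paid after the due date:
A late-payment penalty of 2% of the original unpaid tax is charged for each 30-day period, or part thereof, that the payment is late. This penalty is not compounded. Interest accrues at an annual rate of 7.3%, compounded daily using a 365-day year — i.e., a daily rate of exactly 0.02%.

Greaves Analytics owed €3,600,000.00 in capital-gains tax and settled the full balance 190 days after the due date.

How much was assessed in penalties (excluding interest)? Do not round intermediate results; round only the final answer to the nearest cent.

€504,000.00

Penalty periods: ⌈190/30⌉ = 7; penalty = 7 × 2% × €3,600,000.00 = €504,000.00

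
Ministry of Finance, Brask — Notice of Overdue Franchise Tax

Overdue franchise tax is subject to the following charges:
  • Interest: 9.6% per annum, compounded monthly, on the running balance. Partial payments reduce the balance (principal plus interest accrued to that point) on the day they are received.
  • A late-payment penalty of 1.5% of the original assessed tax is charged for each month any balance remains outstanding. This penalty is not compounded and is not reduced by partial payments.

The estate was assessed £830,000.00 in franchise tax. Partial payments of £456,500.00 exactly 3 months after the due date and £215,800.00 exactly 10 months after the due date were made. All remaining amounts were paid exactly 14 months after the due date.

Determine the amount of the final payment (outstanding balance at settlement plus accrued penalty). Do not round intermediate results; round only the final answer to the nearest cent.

Monthly rate = 9.6% ÷ 12 = 0.8%
Balance at month 3: £830,000.0000 × (1 + 0.008)^3 = £850,079.7850…
After £456,500.00 payment: £850,079.7850… − £456,500.00 = £393,579.7850…
Balance at month 10: £393,579.7850… × (1 + 0.008)^7 = £416,156.3338…
After £215,800.00 payment: £416,156.3338… − £215,800.00 = £200,356.3338…
Balance at month 14: £200,356.3338… × (1 + 0.008)^4 = £206,845.0845…
Penalty: 14 × 1.5% × £830,000.00 = £174,300.00
Final settlement = outstanding balance + penalty = £206,845.0845… + £174,300.00 = £381,145.08

£381,145.08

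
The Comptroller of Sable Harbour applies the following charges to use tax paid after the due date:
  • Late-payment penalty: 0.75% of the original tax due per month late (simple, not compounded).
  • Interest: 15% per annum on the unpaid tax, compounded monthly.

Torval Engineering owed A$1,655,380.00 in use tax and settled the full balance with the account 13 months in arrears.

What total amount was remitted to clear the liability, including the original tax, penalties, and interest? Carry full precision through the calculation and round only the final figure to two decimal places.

Late-payment penalty = 0.75% × A$1,655,380.00 × 13 mo = A$161,399.55
Interest (15%/yr ÷ 12 = 1.25%/month): A$1,655,380.00 × ((1 + 0.0125)^13 − 1) = A$290,128.4362…
Total = A$1,655,380.00 + A$161,399.5500 + A$290,128.4362… = A$2,106,907.99

A$2,106,907.99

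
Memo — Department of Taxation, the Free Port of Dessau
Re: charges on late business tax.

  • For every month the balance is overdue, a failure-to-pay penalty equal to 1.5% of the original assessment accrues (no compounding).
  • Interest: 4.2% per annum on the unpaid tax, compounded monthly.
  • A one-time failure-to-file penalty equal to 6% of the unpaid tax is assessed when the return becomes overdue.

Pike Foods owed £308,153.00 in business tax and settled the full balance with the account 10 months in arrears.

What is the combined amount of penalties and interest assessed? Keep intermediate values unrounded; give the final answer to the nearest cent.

£75,668.95

Failure-to-file penalty: 6% × £308,153.00 = £18,489.18
Failure-to-pay penalty = 1.5% × £308,153.00 × 10 mo = £46,222.95
Interest (4.2%/yr ÷ 12 = 0.35%/month): £308,153.00 × ((1 + 0.0035)^10 − 1) = £10,956.8195…
Penalties + interest = £64,712.1300 + £10,956.8195… = £75,668.95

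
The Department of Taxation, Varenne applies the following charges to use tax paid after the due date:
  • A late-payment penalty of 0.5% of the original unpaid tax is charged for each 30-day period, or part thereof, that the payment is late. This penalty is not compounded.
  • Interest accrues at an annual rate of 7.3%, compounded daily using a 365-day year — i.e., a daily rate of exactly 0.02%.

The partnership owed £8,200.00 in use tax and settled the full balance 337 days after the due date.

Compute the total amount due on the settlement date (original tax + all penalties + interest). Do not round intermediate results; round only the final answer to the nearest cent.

£9,263.67

Penalty periods: ⌈337/30⌉ = 12; penalty = 12 × 0.5% × £8,200.00 = £492.00
Interest: £8,200.00 × ((1 + 0.0002)^337 − 1) = £8,200.00 × 0.06971607… = £571.6718…
Total = £8,200.00 + £492.0000 + £571.6718… = £9,263.67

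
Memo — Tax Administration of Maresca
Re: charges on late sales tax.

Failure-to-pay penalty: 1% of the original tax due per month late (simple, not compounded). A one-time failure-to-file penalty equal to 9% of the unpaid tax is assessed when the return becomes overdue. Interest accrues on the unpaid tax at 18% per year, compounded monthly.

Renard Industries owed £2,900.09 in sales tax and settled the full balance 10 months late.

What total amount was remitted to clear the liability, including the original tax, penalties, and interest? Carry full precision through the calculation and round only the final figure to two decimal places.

£3,916.69

Failure-to-file penalty: 9% × £2,900.09 = £261.01…
Failure-to-pay penalty: 10 × 1% × £2,900.09 = £290.01…
Interest (18%/yr ÷ 12 = 1.5%/month): £2,900.09 × ((1 + 0.015)^10 − 1) = £465.5828…
Total = £2,900.09 + £551.0171 + £465.5828… = £3,916.69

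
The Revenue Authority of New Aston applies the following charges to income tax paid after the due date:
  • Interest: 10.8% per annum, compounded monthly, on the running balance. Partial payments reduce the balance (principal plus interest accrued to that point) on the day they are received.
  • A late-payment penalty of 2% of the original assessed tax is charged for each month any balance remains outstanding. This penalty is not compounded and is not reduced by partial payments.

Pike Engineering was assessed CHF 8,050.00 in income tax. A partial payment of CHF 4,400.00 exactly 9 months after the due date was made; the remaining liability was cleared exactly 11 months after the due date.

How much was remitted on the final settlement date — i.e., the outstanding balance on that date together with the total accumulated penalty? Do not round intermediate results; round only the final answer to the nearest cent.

Monthly rate = 10.8% ÷ 12 = 0.9%
Balance at month 9: CHF 8,050.0000 × (1 + 0.009)^9 = CHF 8,726.0235…
After CHF 4,400.00 payment: CHF 8,726.0235… − CHF 4,400.00 = CHF 4,326.0235…
Balance at month 11: CHF 4,326.0235… × (1 + 0.009)^2 = CHF 4,404.2423…
Penalty: 11 × 2% × CHF 8,050.00 = CHF 1,771.00
Final settlement = outstanding balance + penalty = CHF 4,404.2423… + CHF 1,771.00 = CHF 6,175.24

CHF 6,175.24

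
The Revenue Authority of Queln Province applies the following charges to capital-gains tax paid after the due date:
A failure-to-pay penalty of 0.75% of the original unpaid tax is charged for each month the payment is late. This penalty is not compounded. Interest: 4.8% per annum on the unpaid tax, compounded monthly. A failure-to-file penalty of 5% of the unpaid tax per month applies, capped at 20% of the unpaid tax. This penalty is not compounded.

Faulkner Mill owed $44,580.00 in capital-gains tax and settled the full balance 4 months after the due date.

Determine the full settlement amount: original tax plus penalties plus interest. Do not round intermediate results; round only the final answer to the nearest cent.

$55,550.97

Failure-to-file: 4 × 5% × $44,580.00 = $8,916.00, capped at 20% × $44,580.00 = $8,916.00
Failure-to-pay penalty = 0.75% × $44,580.00 × 4 mo = $1,337.40
Interest (4.8%/yr ÷ 12 = 0.4%/month): $44,580.00 × ((1 + 0.004)^4 − 1) = $717.5711…
Total = $44,580.00 + $10,253.4000 + $717.5711… = $55,550.97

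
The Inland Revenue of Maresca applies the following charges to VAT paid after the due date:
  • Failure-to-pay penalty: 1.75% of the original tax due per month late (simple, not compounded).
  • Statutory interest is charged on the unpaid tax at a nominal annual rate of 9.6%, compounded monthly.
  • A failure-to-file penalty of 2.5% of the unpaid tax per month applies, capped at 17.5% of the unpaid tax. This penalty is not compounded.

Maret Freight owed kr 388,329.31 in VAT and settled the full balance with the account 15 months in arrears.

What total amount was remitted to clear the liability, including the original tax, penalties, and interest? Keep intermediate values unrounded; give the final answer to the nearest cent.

kr 607,525.15

Failure-to-file: 15 × 2.5% × kr 388,329.31 = kr 145,623.49…, capped at 17.5% × kr 388,329.31 = kr 67,957.63…
Failure-to-pay penalty: 15 × 1.75% × kr 388,329.31 = kr 101,936.44…
Interest (9.6%/yr ÷ 12 = 0.8%/month): kr 388,329.31 × ((1 + 0.008)^15 − 1) = kr 49,301.7653…
Total = kr 388,329.31 + kr 169,894.0731… + kr 49,301.7653… = kr 607,525.15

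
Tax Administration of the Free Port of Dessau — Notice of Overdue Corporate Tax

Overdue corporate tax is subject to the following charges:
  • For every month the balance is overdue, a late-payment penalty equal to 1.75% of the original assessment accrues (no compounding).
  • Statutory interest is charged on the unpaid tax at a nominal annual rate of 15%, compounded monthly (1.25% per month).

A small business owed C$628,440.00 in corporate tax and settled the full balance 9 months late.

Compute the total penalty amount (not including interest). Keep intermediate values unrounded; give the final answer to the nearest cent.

C$98,979.30

Late-payment penalty = 1.75% × C$628,440.00 × 9 mo = C$98,979.30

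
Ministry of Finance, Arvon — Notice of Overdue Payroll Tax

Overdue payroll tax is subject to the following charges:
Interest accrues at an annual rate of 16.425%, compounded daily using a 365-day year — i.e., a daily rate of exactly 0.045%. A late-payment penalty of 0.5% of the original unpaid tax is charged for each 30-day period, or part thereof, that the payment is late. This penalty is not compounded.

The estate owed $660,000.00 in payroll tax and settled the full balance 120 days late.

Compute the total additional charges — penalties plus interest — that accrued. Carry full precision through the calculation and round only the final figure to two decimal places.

Penalty periods: ⌈120/30⌉ = 4; penalty = 4 × 0.5% × $660,000.00 = $13,200.00
Interest: $660,000.00 × ((1 + 0.00045)^120 − 1) = $660,000.00 × 0.05547178… = $36,611.3761…
Penalties + interest = $13,200.0000 + $36,611.3761… = $49,811.38

$49,811.38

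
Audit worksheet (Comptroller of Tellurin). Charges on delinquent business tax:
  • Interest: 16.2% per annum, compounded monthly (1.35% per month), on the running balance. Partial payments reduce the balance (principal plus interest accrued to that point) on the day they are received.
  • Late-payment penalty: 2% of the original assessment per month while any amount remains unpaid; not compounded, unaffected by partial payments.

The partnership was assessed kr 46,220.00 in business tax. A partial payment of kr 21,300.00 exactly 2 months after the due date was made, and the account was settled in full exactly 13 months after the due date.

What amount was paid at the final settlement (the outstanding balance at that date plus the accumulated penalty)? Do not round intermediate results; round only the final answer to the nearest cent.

Balance at month 2: kr 46,220.0000 × (1 + 0.0135)^2 = kr 47,476.3636…
After kr 21,300.00 payment: kr 47,476.3636… − kr 21,300.00 = kr 26,176.3636…
Balance at month 13: kr 26,176.3636… × (1 + 0.0135)^11 = kr 30,336.8579…
Penalty: 13 × 2% × kr 46,220.00 = kr 12,017.20
Final settlement = outstanding balance + penalty = kr 30,336.8579… + kr 12,017.20 = kr 42,354.06

kr 42,354.06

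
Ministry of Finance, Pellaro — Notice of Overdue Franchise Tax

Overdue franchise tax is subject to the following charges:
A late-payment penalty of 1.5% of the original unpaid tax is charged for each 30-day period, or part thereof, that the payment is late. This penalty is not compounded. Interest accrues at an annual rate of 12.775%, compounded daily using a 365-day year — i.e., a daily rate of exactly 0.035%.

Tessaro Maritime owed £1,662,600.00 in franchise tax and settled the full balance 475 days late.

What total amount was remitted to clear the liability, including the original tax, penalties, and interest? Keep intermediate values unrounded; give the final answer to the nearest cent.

£2,362,278.50

Penalty periods: ⌈475/30⌉ = 16; penalty = 16 × 1.5% × £1,662,600.00 = £399,024.00
Interest: £1,662,600.00 × ((1 + 0.00035)^475 − 1) = £1,662,600.00 × 0.18083393… = £300,654.4995…
Total = £1,662,600.00 + £399,024.0000 + £300,654.4995… = £2,362,278.50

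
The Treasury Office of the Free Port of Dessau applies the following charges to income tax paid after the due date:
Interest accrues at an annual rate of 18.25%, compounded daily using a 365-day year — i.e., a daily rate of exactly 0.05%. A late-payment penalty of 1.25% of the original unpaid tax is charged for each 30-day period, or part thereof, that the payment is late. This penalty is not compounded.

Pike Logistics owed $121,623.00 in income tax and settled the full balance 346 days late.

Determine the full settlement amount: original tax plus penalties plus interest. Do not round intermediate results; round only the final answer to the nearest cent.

$162,830.66

Penalty periods: ⌈346/30⌉ = 12; penalty = 12 × 1.25% × $121,623.00 = $18,243.45
Interest: $121,623.00 × ((1 + 0.0005)^346 − 1) = $121,623.00 × 0.18881470… = $22,964.2109…
Total = $121,623.00 + $18,243.4500 + $22,964.2109… = $162,830.66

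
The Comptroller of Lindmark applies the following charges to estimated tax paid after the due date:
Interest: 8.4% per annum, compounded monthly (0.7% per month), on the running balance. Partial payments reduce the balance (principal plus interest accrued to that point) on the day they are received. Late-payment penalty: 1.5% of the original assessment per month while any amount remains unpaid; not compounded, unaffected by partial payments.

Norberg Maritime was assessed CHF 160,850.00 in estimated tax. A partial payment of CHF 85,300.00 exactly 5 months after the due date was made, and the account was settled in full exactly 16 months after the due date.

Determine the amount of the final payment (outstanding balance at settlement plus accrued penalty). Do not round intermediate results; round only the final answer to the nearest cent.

CHF 126,343.73

Balance at month 5: CHF 160,850.0000 × (1 + 0.007)^5 = CHF 166,559.1201…
After CHF 85,300.00 payment: CHF 166,559.1201… − CHF 85,300.00 = CHF 81,259.1201…
Balance at month 16: CHF 81,259.1201… × (1 + 0.007)^11 = CHF 87,739.7296…
Penalty: 16 × 1.5% × CHF 160,850.00 = CHF 38,604.00
Final settlement = outstanding balance + penalty = CHF 87,739.7296… + CHF 38,604.00 = CHF 126,343.73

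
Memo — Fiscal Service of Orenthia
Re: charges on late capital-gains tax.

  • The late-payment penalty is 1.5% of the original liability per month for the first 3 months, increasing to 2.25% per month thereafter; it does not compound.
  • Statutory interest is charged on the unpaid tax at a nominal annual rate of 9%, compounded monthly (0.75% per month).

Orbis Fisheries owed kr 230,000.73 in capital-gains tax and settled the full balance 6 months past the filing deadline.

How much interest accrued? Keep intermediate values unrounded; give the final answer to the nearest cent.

Interest: kr 230,000.73 × ((1 + 0.0075)^6 − 1) = kr 230,000.73 × 0.0458522… = kr 10,546.0475…

kr 10,546.05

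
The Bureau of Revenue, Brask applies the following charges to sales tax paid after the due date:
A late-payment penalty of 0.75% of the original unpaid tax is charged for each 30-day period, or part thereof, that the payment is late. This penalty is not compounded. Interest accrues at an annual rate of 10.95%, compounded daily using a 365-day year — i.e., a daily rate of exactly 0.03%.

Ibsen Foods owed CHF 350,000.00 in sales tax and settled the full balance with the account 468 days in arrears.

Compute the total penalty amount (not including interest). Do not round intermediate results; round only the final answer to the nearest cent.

Penalty periods: ⌈468/30⌉ = 16; penalty = 16 × 0.75% × CHF 350,000.00 = CHF 42,000.00

CHF 42,000.00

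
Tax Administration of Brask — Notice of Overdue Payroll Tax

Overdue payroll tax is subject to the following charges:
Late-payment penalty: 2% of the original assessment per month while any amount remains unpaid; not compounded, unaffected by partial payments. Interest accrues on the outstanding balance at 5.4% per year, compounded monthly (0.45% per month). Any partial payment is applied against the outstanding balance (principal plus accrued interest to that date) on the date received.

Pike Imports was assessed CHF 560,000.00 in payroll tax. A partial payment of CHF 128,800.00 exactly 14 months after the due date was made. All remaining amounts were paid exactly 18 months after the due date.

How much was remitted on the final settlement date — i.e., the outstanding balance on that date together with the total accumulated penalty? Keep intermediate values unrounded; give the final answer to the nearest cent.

Balance at month 14: CHF 560,000.0000 × (1 + 0.0045)^14 = CHF 596,330.7469…
After CHF 128,800.00 payment: CHF 596,330.7469… − CHF 128,800.00 = CHF 467,530.7469…
Balance at month 18: CHF 467,530.7469… × (1 + 0.0045)^4 = CHF 476,003.2759…
Penalty: 18 × 2% × CHF 560,000.00 = CHF 201,600.00
Final settlement = outstanding balance + penalty = CHF 476,003.2759… + CHF 201,600.00 = CHF 677,603.28

CHF 677,603.28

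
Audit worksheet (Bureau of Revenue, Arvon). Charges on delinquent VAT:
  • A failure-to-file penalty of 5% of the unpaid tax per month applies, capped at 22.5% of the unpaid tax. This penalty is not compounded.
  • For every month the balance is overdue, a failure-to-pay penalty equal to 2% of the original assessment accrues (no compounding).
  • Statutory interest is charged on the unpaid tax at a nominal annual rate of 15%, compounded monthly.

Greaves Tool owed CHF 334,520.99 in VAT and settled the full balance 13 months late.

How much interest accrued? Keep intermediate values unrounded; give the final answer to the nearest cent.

Interest (15%/yr ÷ 12 = 1.25%/month): CHF 334,520.99 × ((1 + 0.0125)^13 − 1) = CHF 58,629.4698…

CHF 58,629.47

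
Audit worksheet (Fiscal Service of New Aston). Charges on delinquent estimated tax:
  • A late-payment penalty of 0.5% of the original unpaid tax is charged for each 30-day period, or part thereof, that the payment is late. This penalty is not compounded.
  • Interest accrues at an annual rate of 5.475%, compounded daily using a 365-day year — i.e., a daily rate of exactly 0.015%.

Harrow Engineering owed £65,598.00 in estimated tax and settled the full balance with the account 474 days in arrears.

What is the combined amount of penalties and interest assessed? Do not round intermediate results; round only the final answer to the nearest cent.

£10,081.29

Penalty periods: ⌈474/30⌉ = 16; penalty = 16 × 0.5% × £65,598.00 = £5,247.84
Interest: £65,598.00 × ((1 + 0.00015)^474 − 1) = £65,598.00 × 0.07368286… = £4,833.4485…
Penalties + interest = £5,247.8400 + £4,833.4485… = £10,081.29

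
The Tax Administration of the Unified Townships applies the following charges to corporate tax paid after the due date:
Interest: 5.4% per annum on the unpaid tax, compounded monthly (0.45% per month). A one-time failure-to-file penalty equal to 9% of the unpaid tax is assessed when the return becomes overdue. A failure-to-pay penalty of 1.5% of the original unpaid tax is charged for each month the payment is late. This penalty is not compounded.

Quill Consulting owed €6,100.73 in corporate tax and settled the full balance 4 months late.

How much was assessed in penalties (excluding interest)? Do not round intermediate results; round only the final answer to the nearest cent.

Failure-to-file penalty: 9% × €6,100.73 = €549.07…
Failure-to-pay penalty: 4 × 1.5% × €6,100.73 = €366.04…
Total penalty = €549.07… + €366.04… = €915.11

€915.11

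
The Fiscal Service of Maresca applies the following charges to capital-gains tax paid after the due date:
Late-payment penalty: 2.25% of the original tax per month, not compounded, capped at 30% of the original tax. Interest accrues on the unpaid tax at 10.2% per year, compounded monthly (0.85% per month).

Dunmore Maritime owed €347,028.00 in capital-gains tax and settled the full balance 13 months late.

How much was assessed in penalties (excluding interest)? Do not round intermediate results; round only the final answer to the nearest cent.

€101,505.69

Penalty: 13 × 2.25% × €347,028.00 = €101,505.69 (below the 30% cap of €104,108.40)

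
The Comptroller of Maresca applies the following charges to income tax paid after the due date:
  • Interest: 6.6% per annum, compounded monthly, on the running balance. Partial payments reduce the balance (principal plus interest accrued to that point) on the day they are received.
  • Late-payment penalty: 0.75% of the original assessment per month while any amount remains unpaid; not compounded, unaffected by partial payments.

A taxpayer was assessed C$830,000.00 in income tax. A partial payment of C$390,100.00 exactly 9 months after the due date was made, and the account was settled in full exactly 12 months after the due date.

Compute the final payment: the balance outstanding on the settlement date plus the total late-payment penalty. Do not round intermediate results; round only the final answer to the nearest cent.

C$564,595.74

Monthly rate = 6.6% ÷ 12 = 0.55%
Balance at month 9: C$830,000.0000 × (1 + 0.0055)^9 = C$872,000.5659…
After C$390,100.00 payment: C$872,000.5659… − C$390,100.00 = C$481,900.5659…
Balance at month 12: C$481,900.5659… × (1 + 0.0055)^3 = C$489,895.7379…
Penalty: 12 × 0.75% × C$830,000.00 = C$74,700.00
Final settlement = outstanding balance + penalty = C$489,895.7379… + C$74,700.00 = C$564,595.74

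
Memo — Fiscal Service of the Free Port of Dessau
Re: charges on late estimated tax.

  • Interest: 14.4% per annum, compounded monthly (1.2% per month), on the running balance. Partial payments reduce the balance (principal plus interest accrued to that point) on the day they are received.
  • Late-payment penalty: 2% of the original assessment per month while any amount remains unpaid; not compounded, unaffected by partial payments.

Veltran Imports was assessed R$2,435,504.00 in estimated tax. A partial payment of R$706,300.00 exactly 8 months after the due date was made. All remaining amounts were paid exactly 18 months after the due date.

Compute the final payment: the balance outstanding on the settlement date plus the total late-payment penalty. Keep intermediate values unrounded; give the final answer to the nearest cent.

Balance at month 8: R$2,435,504.0000 × (1 + 0.012)^8 = R$2,679,371.5843…
After R$706,300.00 payment: R$2,679,371.5843… − R$706,300.00 = R$1,973,071.5843…
Balance at month 18: R$1,973,071.5843… × (1 + 0.012)^10 = R$2,223,043.5312…
Penalty: 18 × 2% × R$2,435,504.00 = R$876,781.44
Final settlement = outstanding balance + penalty = R$2,223,043.5312… + R$876,781.44 = R$3,099,824.97

R$3,099,824.97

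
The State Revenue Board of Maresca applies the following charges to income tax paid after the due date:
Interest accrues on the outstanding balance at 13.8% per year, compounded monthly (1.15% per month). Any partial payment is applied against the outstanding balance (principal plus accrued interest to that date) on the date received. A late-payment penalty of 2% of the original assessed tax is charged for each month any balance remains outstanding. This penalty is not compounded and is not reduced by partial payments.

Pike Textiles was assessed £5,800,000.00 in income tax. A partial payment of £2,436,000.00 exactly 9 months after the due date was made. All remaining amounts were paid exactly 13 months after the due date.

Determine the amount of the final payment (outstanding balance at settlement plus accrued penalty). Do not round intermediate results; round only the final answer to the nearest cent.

£5,687,522.96

Balance at month 9: £5,800,000.0000 × (1 + 0.0115)^9 = £6,428,667.7002…
After £2,436,000.00 payment: £6,428,667.7002… − £2,436,000.00 = £3,992,667.7002…
Balance at month 13: £3,992,667.7002… × (1 + 0.0115)^4 = £4,179,522.9554…
Penalty: 13 × 2% × £5,800,000.00 = £1,508,000.00
Final settlement = outstanding balance + penalty = £4,179,522.9554… + £1,508,000.00 = £5,687,522.96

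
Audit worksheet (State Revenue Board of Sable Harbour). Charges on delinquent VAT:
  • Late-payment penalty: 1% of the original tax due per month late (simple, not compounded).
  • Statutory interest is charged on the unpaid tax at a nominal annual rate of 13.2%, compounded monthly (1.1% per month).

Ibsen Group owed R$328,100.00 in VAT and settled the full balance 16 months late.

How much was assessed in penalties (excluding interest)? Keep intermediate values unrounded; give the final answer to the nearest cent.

Late-payment penalty = 1% × R$328,100.00 × 16 mo = R$52,496.00

R$52,496.00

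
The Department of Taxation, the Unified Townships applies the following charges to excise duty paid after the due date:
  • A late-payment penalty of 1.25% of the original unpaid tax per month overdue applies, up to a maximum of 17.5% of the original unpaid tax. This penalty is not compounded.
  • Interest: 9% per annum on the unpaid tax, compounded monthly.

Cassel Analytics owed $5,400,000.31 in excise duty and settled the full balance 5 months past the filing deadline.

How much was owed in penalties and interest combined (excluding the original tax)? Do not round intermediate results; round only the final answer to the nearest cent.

$543,060.40

Penalty: 5 × 1.25% × $5,400,000.31 = $337,500.02… (below the 17.5% cap of $945,000.05…)
Interest (9%/yr ÷ 12 = 0.75%/month): $5,400,000.31 × ((1 + 0.0075)^5 − 1) = $205,560.3786…
Penalties + interest = $337,500.0194… + $205,560.3786… = $543,060.40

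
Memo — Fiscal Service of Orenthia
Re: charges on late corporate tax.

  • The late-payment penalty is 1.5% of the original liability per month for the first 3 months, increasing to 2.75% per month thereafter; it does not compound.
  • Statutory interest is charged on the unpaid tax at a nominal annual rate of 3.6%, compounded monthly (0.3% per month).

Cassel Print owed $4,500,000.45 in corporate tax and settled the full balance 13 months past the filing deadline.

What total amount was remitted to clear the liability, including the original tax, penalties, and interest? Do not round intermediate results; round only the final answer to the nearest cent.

$6,118,694.62

Penalty, months 1–3: 3 × 1.5% × $4,500,000.45 = $202,500.02…
Penalty, months 4–13: 10 × 2.75% × $4,500,000.45 = $1,237,500.12…
Interest: $4,500,000.45 × ((1 + 0.003)^13 − 1) = $4,500,000.45 × 0.0397098… = $178,694.0289…
Total = $4,500,000.45 + $1,440,000.1440 + $178,694.0289… = $6,118,694.62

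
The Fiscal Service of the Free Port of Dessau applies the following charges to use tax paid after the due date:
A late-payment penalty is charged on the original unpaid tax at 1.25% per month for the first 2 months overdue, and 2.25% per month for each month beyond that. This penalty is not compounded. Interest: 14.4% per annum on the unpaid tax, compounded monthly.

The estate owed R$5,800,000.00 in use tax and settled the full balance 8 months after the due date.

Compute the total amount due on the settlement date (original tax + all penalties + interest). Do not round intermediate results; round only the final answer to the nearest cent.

R$7,308,755.35

Penalty, months 1–2: 2 × 1.25% × R$5,800,000.00 = R$145,000.00
Penalty, months 3–8: 6 × 2.25% × R$5,800,000.00 = R$783,000.00
Interest (14.4%/yr ÷ 12 = 1.2%/month): R$5,800,000.00 × ((1 + 0.012)^8 − 1) = R$580,755.3545…
Total = R$5,800,000.00 + R$928,000.0000 + R$580,755.3545… = R$7,308,755.35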